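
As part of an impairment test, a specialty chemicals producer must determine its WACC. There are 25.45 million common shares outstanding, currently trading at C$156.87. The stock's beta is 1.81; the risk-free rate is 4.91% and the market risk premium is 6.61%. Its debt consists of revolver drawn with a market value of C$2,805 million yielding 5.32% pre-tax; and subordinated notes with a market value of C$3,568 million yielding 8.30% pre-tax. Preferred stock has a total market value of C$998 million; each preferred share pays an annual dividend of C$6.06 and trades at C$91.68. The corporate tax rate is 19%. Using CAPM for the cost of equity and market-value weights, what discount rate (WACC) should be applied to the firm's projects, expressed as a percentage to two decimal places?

Cost of equity via CAPM: Re = 4.91% + 1.81 × 6.61% = 16.8741%.
Cost of preferred: Rp = 6.06 / 91.68 = 6.6099%.
Market value of equity E = 156.87 × 25.45m = 3992.3415m.
Total capital V = 3992.3415 + 998 + 2805 + 3568 = 11363.3415.
Equity: weight = 3992.3415/11363.3415 = 0.3513; cost = 16.8741%.
Preferred: weight = 998/11363.3415 = 0.0878; cost = 6.6099%.
Revolver drawn: weight = 2805/11363.3415 = 0.2468; after-tax cost = 5.32% × (1 − 19%) = 4.3092%.
Subordinated notes: weight = 3568/11363.3415 = 0.3140; after-tax cost = 8.3% × (1 − 19%) = 6.7230%.
WACC = 0.3513 × 16.8741% + 0.0878 × 6.6099% + 0.2468 × 4.3092% + 0.3140 × 6.7230% = 9.6837%.

9.68%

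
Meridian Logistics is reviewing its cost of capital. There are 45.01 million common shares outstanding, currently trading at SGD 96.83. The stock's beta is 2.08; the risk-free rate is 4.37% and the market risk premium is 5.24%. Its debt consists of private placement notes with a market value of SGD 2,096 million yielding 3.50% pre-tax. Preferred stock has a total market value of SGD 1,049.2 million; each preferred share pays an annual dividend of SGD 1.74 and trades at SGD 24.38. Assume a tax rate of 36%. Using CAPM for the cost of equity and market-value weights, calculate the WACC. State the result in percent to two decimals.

10.49%

Cost of equity via CAPM: Re = 4.37% + 2.08 × 5.24% = 15.2692%.
Cost of preferred: Rp = 1.74 / 24.38 = 7.1370%.
Market value of equity E = 96.83 × 45.01m = 4358.3183m.
Total capital V = 4358.3183 + 1049.2 + 2096 = 7503.5183.
Equity: weight = 4358.3183/7503.5183 = 0.5808; cost = 15.2692%.
Preferred: weight = 1049.2/7503.5183 = 0.1398; cost = 7.137%.
Private placement notes: weight = 2096/7503.5183 = 0.2793; after-tax cost = 3.5% × (1 − 36%) = 2.2400%.
WACC = 0.5808 × 15.2692% + 0.1398 × 7.1370% + 0.2793 × 2.2400% = 10.4926%.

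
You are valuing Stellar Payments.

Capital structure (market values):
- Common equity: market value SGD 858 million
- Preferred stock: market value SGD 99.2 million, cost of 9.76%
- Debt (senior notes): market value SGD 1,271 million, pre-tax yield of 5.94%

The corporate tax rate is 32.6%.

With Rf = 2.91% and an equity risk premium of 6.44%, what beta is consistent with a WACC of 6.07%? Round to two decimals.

0.90

Total capital V = 858 + 99.2 + 1271 = 2228.2.
Equity weight = 858/2228.2 = 0.3851.
Preferred weight = 99.2/2228.2 = 0.0445.
Senior notes weight = 1271/2228.2 = 0.5704.
Debt contribution = 0.5704 × 5.94% × (1 − 32.6%) = 2.2837%.
Preferred contribution = 0.0445 × 9.76% = 0.4345%.
Required equity contribution = 6.07% − 2.7182% = 3.3518%  ⇒  Re = 8.7045%.
CAPM: 8.7045% = 2.91% + β × 6.44%  ⇒  β = 0.8998.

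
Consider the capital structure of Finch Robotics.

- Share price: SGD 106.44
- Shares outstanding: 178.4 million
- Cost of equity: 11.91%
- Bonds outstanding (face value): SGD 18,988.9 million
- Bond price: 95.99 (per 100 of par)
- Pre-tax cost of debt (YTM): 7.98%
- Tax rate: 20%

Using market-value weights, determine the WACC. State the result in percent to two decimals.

9.20%

Market value of equity E = 106.44 × 178.4m = 18988.896m. Market value of debt D = 18988.9m × 95.99/100 = 18227.44511m.
Total capital V = 18988.896 + 18227.44511 = 37216.34111.
Equity: weight = 18988.896/37216.34111 = 0.5102; cost = 11.91%.
Bonds outstanding: weight = 18227.44511/37216.34111 = 0.4898; after-tax cost = 7.98% × (1 − 20%) = 6.3840%.
WACC = 0.5102 × 11.9100% + 0.4898 × 6.3840% = 9.2035%.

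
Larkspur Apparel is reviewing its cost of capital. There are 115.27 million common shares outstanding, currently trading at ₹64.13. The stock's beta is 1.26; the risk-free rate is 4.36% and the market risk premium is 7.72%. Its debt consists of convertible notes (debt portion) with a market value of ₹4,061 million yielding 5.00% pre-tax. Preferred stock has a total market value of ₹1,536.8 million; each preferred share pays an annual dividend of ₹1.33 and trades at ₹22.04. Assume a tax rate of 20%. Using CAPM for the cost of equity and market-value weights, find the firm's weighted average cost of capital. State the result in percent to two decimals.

Cost of equity via CAPM: Re = 4.36% + 1.26 × 7.72% = 14.0872%.
Cost of preferred: Rp = 1.33 / 22.04 = 6.0345%.
Market value of equity E = 64.13 × 115.27m = 7392.2651m.
Total capital V = 7392.2651 + 1536.8 + 4061 = 12990.0651.
Equity: weight = 7392.2651/12990.0651 = 0.5691; cost = 14.0872%.
Preferred: weight = 1536.8/12990.0651 = 0.1183; cost = 6.0345%.
Convertible notes (debt portion): weight = 4061/12990.0651 = 0.3126; after-tax cost = 5% × (1 − 20%) = 4.0000%.
WACC = 0.5691 × 14.0872% + 0.1183 × 6.0345% + 0.3126 × 4.0000% = 9.9810%.

9.98%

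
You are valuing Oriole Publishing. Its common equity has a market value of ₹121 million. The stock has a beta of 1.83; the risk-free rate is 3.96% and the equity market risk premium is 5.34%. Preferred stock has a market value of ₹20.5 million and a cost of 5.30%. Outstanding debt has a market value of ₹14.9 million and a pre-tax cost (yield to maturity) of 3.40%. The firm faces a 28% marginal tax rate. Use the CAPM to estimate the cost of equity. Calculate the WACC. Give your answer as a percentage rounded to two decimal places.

11.55%

Cost of equity via CAPM: Re = 3.96% + 1.83 × 5.34% = 13.7322%.
Total capital V = 121 + 20.5 + 14.9 = 156.4.
Equity: weight = 121/156.4 = 0.7737; cost = 13.7322%.
Preferred: weight = 20.5/156.4 = 0.1311; cost = 5.3%.
Debt: weight = 14.9/156.4 = 0.0953; after-tax cost = 3.4% × (1 − 28%) = 2.4480%.
WACC = 0.7737 × 13.7322% + 0.1311 × 5.3000% + 0.0953 × 2.4480% = 11.5519%.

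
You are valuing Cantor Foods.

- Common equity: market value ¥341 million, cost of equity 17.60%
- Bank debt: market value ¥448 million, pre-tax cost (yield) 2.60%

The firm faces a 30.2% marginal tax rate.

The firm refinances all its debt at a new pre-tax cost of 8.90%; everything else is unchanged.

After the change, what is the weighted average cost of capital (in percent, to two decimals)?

11.13%

After the change:
Total capital V = 341 + 448 = 789.
Equity: weight = 341/789 = 0.4322; cost = 17.6%.
Bank debt: weight = 448/789 = 0.5678; after-tax cost = 8.9% × (1 − 30.2%) = 6.2122%.
WACC = 0.4322 × 17.6000% + 0.5678 × 6.2122% = 11.1339%.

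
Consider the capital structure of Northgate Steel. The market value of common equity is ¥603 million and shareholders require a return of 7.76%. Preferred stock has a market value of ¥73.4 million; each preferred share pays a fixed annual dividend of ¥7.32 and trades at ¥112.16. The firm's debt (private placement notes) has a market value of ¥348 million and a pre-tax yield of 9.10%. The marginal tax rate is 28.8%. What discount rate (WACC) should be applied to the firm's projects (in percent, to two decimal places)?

7.24%

Cost of preferred: Rp = 7.32 / 112.16 = 6.5264%.
Total capital V = 603 + 73.4 + 348 = 1024.4.
Equity: weight = 603/1024.4 = 0.5886; cost = 7.76%.
Preferred: weight = 73.4/1024.4 = 0.0717; cost = 6.5264%.
Private placement notes: weight = 348/1024.4 = 0.3397; after-tax cost = 9.1% × (1 − 28.8%) = 6.4792%.
WACC = 0.5886 × 7.7600% + 0.0717 × 6.5264% + 0.3397 × 6.4792% = 7.2365%.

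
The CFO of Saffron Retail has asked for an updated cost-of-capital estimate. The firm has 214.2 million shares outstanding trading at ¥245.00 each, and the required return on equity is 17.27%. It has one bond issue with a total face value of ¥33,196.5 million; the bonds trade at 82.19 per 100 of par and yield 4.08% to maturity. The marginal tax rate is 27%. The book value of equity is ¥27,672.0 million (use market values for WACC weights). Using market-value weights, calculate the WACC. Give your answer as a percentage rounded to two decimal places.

Market value of equity E = 245.0 × 214.2m = 52479m. Market value of debt D = 33196.5m × 82.19/100 = 27284.20335m.
Total capital V = 52479 + 27284.20335 = 79763.20335.
Equity: weight = 52479/79763.20335 = 0.6579; cost = 17.27%.
Bonds outstanding: weight = 27284.20335/79763.20335 = 0.3421; after-tax cost = 4.08% × (1 − 27%) = 2.9784%.
WACC = 0.6579 × 17.2700% + 0.3421 × 2.9784% = 12.3813%.

12.38%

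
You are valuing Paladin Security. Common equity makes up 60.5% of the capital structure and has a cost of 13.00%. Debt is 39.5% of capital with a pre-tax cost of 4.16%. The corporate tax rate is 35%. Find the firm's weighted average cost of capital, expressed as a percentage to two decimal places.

After-tax cost of debt = 4.16% × (1 − 35%) = 2.7040%.
WACC = 0.605 × 13.0000% + 0.395 × 2.7040% = 8.9331%.

8.93%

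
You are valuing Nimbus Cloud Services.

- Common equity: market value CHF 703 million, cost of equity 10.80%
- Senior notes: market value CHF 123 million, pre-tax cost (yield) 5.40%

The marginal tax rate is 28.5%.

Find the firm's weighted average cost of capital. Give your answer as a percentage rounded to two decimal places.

Total capital V = 703 + 123 = 826.
Equity: weight = 703/826 = 0.8511; cost = 10.8%.
Senior notes: weight = 123/826 = 0.1489; after-tax cost = 5.4% × (1 − 28.5%) = 3.8610%.
WACC = 0.8511 × 10.8000% + 0.1489 × 3.8610% = 9.7667%.

9.77%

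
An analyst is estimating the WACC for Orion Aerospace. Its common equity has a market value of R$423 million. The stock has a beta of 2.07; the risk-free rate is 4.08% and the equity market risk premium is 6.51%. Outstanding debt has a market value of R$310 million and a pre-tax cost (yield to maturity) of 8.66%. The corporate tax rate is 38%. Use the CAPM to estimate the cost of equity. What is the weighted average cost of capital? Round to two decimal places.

Cost of equity via CAPM: Re = 4.08% + 2.07 × 6.51% = 17.5557%.
Total capital V = 423 + 310 = 733.
Equity: weight = 423/733 = 0.5771; cost = 17.5557%.
Debt: weight = 310/733 = 0.4229; after-tax cost = 8.66% × (1 − 38%) = 5.3692%.
WACC = 0.5771 × 17.5557% + 0.4229 × 5.3692% = 12.4018%.

12.40%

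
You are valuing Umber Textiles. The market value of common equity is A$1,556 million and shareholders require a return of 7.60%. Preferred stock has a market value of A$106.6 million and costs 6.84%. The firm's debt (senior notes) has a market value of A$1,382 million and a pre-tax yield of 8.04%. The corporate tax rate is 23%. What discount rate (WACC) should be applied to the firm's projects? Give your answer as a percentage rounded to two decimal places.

6.93%

Total capital V = 1556 + 106.6 + 1382 = 3044.6.
Equity: weight = 1556/3044.6 = 0.5111; cost = 7.6%.
Preferred: weight = 106.6/3044.6 = 0.0350; cost = 6.84%.
Senior notes: weight = 1382/3044.6 = 0.4539; after-tax cost = 8.04% × (1 − 23%) = 6.1908%.
WACC = 0.5111 × 7.6000% + 0.0350 × 6.8400% + 0.4539 × 6.1908% = 6.9337%.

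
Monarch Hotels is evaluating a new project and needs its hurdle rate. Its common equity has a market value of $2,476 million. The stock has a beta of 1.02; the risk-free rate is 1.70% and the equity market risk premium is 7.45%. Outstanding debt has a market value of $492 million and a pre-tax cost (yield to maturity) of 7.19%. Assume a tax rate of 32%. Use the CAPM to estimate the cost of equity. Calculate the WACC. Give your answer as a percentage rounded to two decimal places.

8.57%

Cost of equity via CAPM: Re = 1.7% + 1.02 × 7.45% = 9.2990%.
Total capital V = 2476 + 492 = 2968.
Equity: weight = 2476/2968 = 0.8342; cost = 9.299%.
Debt: weight = 492/2968 = 0.1658; after-tax cost = 7.19% × (1 − 32%) = 4.8892%.
WACC = 0.8342 × 9.2990% + 0.1658 × 4.8892% = 8.5680%.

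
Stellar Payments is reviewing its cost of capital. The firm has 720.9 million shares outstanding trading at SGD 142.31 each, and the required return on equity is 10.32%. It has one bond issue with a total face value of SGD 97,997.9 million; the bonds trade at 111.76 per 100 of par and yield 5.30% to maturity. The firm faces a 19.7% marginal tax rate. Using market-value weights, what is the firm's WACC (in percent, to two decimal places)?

Market value of equity E = 142.31 × 720.9m = 102591.279m. Market value of debt D = 97997.9m × 111.76/100 = 109522.45304m.
Total capital V = 102591.279 + 109522.45304 = 212113.73204.
Equity: weight = 102591.279/212113.73204 = 0.4837; cost = 10.32%.
Bonds outstanding: weight = 109522.45304/212113.73204 = 0.5163; after-tax cost = 5.3% × (1 − 19.7%) = 4.2559%.
WACC = 0.4837 × 10.3200% + 0.5163 × 4.2559% = 7.1889%.

7.19%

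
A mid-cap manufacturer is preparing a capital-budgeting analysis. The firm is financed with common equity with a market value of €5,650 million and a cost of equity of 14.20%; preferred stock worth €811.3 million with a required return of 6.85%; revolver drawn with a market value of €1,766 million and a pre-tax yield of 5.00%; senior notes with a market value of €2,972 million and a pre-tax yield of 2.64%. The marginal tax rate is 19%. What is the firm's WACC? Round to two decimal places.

Total capital V = 5650 + 811.3 + 1766 + 2972 = 11199.3.
Equity: weight = 5650/11199.3 = 0.5045; cost = 14.2%.
Preferred: weight = 811.3/11199.3 = 0.0724; cost = 6.85%.
Revolver drawn: weight = 1766/11199.3 = 0.1577; after-tax cost = 5% × (1 − 19%) = 4.0500%.
Senior notes: weight = 2972/11199.3 = 0.2654; after-tax cost = 2.64% × (1 − 19%) = 2.1384%.
WACC = 0.5045 × 14.2000% + 0.0724 × 6.8500% + 0.1577 × 4.0500% + 0.2654 × 2.1384% = 8.8662%.

8.87%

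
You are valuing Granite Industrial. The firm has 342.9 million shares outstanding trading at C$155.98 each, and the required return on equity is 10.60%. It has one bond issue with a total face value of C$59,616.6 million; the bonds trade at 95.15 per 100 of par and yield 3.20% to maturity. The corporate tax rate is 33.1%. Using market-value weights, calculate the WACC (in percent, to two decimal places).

6.25%

Market value of equity E = 155.98 × 342.9m = 53485.542m. Market value of debt D = 59616.6m × 95.15/100 = 56725.1949m.
Total capital V = 53485.542 + 56725.1949 = 110210.7369.
Equity: weight = 53485.542/110210.7369 = 0.4853; cost = 10.6%.
Bonds outstanding: weight = 56725.1949/110210.7369 = 0.5147; after-tax cost = 3.2% × (1 − 33.1%) = 2.1408%.
WACC = 0.4853 × 10.6000% + 0.5147 × 2.1408% = 6.2461%.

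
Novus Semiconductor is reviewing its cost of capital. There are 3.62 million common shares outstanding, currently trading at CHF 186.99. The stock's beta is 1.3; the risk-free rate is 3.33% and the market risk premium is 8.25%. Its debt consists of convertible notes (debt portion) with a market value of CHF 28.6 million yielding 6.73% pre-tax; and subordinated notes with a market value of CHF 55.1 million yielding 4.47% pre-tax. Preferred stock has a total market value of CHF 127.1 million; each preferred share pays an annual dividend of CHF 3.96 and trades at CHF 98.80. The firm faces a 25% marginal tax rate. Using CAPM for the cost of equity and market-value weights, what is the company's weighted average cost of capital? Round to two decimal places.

11.66%

Cost of equity via CAPM: Re = 3.33% + 1.3 × 8.25% = 14.0550%.
Cost of preferred: Rp = 3.96 / 98.8 = 4.0081%.
Market value of equity E = 186.99 × 3.62m = 676.9038m.
Total capital V = 676.9038 + 127.1 + 28.6 + 55.1 = 887.7038.
Equity: weight = 676.9038/887.7038 = 0.7625; cost = 14.055%.
Preferred: weight = 127.1/887.7038 = 0.1432; cost = 4.0081%.
Convertible notes (debt portion): weight = 28.6/887.7038 = 0.0322; after-tax cost = 6.73% × (1 − 25%) = 5.0475%.
Subordinated notes: weight = 55.1/887.7038 = 0.0621; after-tax cost = 4.47% × (1 − 25%) = 3.3525%.
WACC = 0.7625 × 14.0550% + 0.1432 × 4.0081% + 0.0322 × 5.0475% + 0.0621 × 3.3525% = 11.6620%.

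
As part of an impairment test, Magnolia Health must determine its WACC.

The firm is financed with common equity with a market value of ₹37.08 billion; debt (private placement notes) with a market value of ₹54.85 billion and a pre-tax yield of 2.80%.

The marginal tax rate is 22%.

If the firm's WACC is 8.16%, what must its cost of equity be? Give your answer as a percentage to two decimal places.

Total capital V = 37.08 + 54.85 = 91.93.
Equity weight = 37.08/91.93 = 0.4034.
Private placement notes weight = 54.85/91.93 = 0.5966.
Debt contribution = 0.5966 × 2.8% × (1 − 22%) = 1.3031%.
Required equity contribution = 8.16% − 1.3031% = 6.8569%.
Re = 6.8569% / 0.4034 = 16.9999%.

17.00%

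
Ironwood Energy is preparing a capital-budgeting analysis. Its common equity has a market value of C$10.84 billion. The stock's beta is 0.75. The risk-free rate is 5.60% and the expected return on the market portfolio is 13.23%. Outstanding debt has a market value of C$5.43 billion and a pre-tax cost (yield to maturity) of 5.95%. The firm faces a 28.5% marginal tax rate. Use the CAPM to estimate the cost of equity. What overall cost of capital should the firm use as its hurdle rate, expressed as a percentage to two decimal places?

8.96%

Market risk premium = 13.23% − 5.6% = 7.63%.
Cost of equity via CAPM: Re = 5.6% + 0.75 × 7.63% = 11.3225%.
Total capital V = 10.84 + 5.43 = 16.27.
Equity: weight = 10.84/16.27 = 0.6663; cost = 11.3225%.
Debt: weight = 5.43/16.27 = 0.3337; after-tax cost = 5.95% × (1 − 28.5%) = 4.2543%.
WACC = 0.6663 × 11.3225% + 0.3337 × 4.2543% = 8.9635%.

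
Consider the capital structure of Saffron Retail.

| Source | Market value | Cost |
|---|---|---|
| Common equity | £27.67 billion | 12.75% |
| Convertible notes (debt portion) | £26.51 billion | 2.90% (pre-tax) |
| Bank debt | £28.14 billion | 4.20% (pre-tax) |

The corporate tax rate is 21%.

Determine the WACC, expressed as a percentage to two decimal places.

6.16%

Total capital V = 27.67 + 26.51 + 28.14 = 82.32.
Equity: weight = 27.67/82.32 = 0.3361; cost = 12.75%.
Convertible notes (debt portion): weight = 26.51/82.32 = 0.3220; after-tax cost = 2.9% × (1 − 21%) = 2.2910%.
Bank debt: weight = 28.14/82.32 = 0.3418; after-tax cost = 4.2% × (1 − 21%) = 3.3180%.
WACC = 0.3361 × 12.7500% + 0.3220 × 2.2910% + 0.3418 × 3.3180% = 6.1576%.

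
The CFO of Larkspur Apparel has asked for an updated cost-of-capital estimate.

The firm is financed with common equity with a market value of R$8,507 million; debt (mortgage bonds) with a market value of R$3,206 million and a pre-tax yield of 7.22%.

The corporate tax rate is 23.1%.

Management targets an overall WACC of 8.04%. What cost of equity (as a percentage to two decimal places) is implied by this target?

Total capital V = 8507 + 3206 = 11713.
Equity weight = 8507/11713 = 0.7263.
Mortgage bonds weight = 3206/11713 = 0.2737.
Debt contribution = 0.2737 × 7.22% × (1 − 23.1%) = 1.5197%.
Required equity contribution = 8.04% − 1.5197% = 6.5203%.
Re = 6.5203% / 0.7263 = 8.9776%.

8.98%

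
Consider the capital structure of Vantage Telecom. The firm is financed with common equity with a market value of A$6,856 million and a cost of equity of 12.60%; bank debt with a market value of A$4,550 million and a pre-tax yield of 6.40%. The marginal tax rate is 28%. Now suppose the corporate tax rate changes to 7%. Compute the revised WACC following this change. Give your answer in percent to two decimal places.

After the change:
Total capital V = 6856 + 4550 = 11406.
Equity: weight = 6856/11406 = 0.6011; cost = 12.6%.
Bank debt: weight = 4550/11406 = 0.3989; after-tax cost = 6.4% × (1 − 7%) = 5.9520%.
WACC = 0.6011 × 12.6000% + 0.3989 × 5.9520% = 9.9480%.

9.95%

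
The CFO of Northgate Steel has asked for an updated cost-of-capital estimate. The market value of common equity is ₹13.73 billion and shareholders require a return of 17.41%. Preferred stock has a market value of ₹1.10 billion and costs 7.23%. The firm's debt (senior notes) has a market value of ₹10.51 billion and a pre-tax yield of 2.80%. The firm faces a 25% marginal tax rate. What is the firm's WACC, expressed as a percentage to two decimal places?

10.62%

Total capital V = 13.73 + 1.1 + 10.51 = 25.34.
Equity: weight = 13.73/25.34 = 0.5418; cost = 17.41%.
Preferred: weight = 1.1/25.34 = 0.0434; cost = 7.23%.
Senior notes: weight = 10.51/25.34 = 0.4148; after-tax cost = 2.8% × (1 − 25%) = 2.1000%.
WACC = 0.5418 × 17.4100% + 0.0434 × 7.2300% + 0.4148 × 2.1000% = 10.6181%.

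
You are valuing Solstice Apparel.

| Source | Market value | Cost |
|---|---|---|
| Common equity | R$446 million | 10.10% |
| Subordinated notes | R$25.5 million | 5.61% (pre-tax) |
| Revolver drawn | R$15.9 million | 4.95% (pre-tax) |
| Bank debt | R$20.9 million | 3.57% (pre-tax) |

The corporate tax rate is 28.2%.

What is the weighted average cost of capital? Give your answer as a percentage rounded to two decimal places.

Total capital V = 446 + 25.5 + 15.9 + 20.9 = 508.3.
Equity: weight = 446/508.3 = 0.8774; cost = 10.1%.
Subordinated notes: weight = 25.5/508.3 = 0.0502; after-tax cost = 5.61% × (1 − 28.2%) = 4.0280%.
Revolver drawn: weight = 15.9/508.3 = 0.0313; after-tax cost = 4.95% × (1 − 28.2%) = 3.5541%.
Bank debt: weight = 20.9/508.3 = 0.0411; after-tax cost = 3.57% × (1 − 28.2%) = 2.5633%.
WACC = 0.8774 × 10.1000% + 0.0502 × 4.0280% + 0.0313 × 3.5541% + 0.0411 × 2.5633% = 9.2807%.

9.28%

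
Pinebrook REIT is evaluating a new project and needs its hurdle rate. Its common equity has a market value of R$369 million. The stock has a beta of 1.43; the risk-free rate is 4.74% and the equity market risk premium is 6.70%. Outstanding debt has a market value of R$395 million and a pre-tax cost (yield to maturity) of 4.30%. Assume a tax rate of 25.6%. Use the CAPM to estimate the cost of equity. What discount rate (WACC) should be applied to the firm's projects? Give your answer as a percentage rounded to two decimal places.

8.57%

Cost of equity via CAPM: Re = 4.74% + 1.43 × 6.7% = 14.3210%.
Total capital V = 369 + 395 = 764.
Equity: weight = 369/764 = 0.4830; cost = 14.321%.
Debt: weight = 395/764 = 0.5170; after-tax cost = 4.3% × (1 − 25.6%) = 3.1992%.
WACC = 0.4830 × 14.3210% + 0.5170 × 3.1992% = 8.5709%.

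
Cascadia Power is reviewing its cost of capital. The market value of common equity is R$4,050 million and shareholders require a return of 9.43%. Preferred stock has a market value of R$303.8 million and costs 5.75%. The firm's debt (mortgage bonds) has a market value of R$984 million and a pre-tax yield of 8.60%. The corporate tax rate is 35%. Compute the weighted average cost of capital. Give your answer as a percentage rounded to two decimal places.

8.51%

Total capital V = 4050 + 303.8 + 984 = 5337.8.
Equity: weight = 4050/5337.8 = 0.7587; cost = 9.43%.
Preferred: weight = 303.8/5337.8 = 0.0569; cost = 5.75%.
Mortgage bonds: weight = 984/5337.8 = 0.1843; after-tax cost = 8.6% × (1 − 35%) = 5.5900%.
WACC = 0.7587 × 9.4300% + 0.0569 × 5.7500% + 0.1843 × 5.5900% = 8.5127%.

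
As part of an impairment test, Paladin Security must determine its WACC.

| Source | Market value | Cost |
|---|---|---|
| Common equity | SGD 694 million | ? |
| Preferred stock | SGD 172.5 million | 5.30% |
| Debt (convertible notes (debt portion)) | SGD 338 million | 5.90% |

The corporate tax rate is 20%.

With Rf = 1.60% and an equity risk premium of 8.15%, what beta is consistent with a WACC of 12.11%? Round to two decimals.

1.94

Total capital V = 694 + 172.5 + 338 = 1204.5.
Equity weight = 694/1204.5 = 0.5762.
Preferred weight = 172.5/1204.5 = 0.1432.
Convertible notes (debt portion) weight = 338/1204.5 = 0.2806.
Debt contribution = 0.2806 × 5.9% × (1 − 20%) = 1.3245%.
Preferred contribution = 0.1432 × 5.3% = 0.7590%.
Required equity contribution = 12.11% − 2.0835% = 10.0265%  ⇒  Re = 17.4019%.
CAPM: 17.4019% = 1.6% + β × 8.15%  ⇒  β = 1.9389.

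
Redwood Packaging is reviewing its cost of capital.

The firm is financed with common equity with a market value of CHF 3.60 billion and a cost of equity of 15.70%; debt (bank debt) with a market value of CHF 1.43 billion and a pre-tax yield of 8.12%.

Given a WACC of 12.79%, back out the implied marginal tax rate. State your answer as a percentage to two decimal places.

Total capital V = 3.6 + 1.43 = 5.03.
Equity weight = 3.6/5.03 = 0.7157.
Bank debt weight = 1.43/5.03 = 0.2843.
Equity contribution = 0.7157 × 15.7% = 11.2366%.
Debt contribution must be 12.79% − 11.2366% = 1.5534%.
0.2843 × 8.12% × (1 − T) = 1.5534%  ⇒  (1 − T) = 0.6729.
T = 32.7078%.

32.71%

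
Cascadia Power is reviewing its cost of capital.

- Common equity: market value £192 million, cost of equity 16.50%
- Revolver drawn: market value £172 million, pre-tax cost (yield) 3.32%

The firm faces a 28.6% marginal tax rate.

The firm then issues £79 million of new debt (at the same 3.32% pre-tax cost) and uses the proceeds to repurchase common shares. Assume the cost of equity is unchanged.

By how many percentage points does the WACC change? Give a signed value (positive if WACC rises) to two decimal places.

Current WACC:
Total capital V = 192 + 172 = 364.
Equity: weight = 192/364 = 0.5275; cost = 16.5%.
Revolver drawn: weight = 172/364 = 0.4725; after-tax cost = 3.32% × (1 − 28.6%) = 2.3705%.
WACC = 0.5275 × 16.5000% + 0.4725 × 2.3705% = 9.8234%.
After the change:
Total capital V = 113 + 251 = 364.
Equity: weight = 113/364 = 0.3104; cost = 16.5%.
Revolver drawn: weight = 251/364 = 0.6896; after-tax cost = 3.32% × (1 − 28.6%) = 2.3705%.
WACC = 0.3104 × 16.5000% + 0.6896 × 2.3705% = 6.7568%.
Change in WACC = 6.7568% − 9.8234% = -3.0666 pp.

-3.07 pp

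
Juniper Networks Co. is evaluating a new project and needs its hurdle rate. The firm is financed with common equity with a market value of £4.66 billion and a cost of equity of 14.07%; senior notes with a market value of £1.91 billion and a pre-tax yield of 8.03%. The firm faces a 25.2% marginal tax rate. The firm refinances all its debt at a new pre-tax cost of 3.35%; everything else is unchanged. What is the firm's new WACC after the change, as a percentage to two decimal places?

After the change:
Total capital V = 4.66 + 1.91 = 6.57.
Equity: weight = 4.66/6.57 = 0.7093; cost = 14.07%.
Senior notes: weight = 1.91/6.57 = 0.2907; after-tax cost = 3.35% × (1 − 25.2%) = 2.5058%.
WACC = 0.7093 × 14.0700% + 0.2907 × 2.5058% = 10.7081%.

10.71%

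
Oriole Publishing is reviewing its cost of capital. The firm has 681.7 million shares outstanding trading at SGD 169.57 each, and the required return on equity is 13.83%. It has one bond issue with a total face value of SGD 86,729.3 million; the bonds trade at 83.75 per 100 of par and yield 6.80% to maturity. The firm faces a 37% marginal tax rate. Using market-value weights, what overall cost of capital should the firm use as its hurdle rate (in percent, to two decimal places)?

10.15%

Market value of equity E = 169.57 × 681.7m = 115595.869m. Market value of debt D = 86729.3m × 83.75/100 = 72635.78875m.
Total capital V = 115595.869 + 72635.78875 = 188231.65775.
Equity: weight = 115595.869/188231.65775 = 0.6141; cost = 13.83%.
Bonds outstanding: weight = 72635.78875/188231.65775 = 0.3859; after-tax cost = 6.8% × (1 − 37%) = 4.2840%.
WACC = 0.6141 × 13.8300% + 0.3859 × 4.2840% = 10.1463%.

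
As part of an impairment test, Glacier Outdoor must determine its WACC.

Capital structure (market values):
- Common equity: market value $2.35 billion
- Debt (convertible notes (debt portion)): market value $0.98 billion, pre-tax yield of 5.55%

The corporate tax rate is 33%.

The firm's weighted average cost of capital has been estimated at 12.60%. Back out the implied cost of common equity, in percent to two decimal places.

16.30%

Total capital V = 2.35 + 0.98 = 3.33.
Equity weight = 2.35/3.33 = 0.7057.
Convertible notes (debt portion) weight = 0.98/3.33 = 0.2943.
Debt contribution = 0.2943 × 5.55% × (1 − 33%) = 1.0943%.
Required equity contribution = 12.6% − 1.0943% = 11.5057%.
Re = 11.5057% / 0.7057 = 16.3038%.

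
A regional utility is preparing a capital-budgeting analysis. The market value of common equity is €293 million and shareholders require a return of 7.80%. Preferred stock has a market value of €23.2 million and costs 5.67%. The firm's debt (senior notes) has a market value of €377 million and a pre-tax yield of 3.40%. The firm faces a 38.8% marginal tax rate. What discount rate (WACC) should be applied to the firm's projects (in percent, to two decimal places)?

4.62%

Total capital V = 293 + 23.2 + 377 = 693.2.
Equity: weight = 293/693.2 = 0.4227; cost = 7.8%.
Preferred: weight = 23.2/693.2 = 0.0335; cost = 5.67%.
Senior notes: weight = 377/693.2 = 0.5439; after-tax cost = 3.4% × (1 − 38.8%) = 2.0808%.
WACC = 0.4227 × 7.8000% + 0.0335 × 5.6700% + 0.5439 × 2.0808% = 4.6183%.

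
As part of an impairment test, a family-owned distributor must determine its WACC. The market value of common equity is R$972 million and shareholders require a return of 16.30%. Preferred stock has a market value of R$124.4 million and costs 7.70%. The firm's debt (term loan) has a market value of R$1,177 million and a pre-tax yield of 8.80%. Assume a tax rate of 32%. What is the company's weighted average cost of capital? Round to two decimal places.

10.49%

Total capital V = 972 + 124.4 + 1177 = 2273.4.
Equity: weight = 972/2273.4 = 0.4276; cost = 16.3%.
Preferred: weight = 124.4/2273.4 = 0.0547; cost = 7.7%.
Term loan: weight = 1177/2273.4 = 0.5177; after-tax cost = 8.8% × (1 − 32%) = 5.9840%.
WACC = 0.4276 × 16.3000% + 0.0547 × 7.7000% + 0.5177 × 5.9840% = 10.4885%.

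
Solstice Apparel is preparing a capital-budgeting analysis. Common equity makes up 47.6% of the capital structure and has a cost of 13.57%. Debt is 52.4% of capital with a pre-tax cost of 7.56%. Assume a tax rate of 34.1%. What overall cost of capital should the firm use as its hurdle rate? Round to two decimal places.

After-tax cost of debt = 7.56% × (1 − 34.1%) = 4.9820%.
WACC = 0.476 × 13.5700% + 0.524 × 4.9820% = 9.0699%.

9.07%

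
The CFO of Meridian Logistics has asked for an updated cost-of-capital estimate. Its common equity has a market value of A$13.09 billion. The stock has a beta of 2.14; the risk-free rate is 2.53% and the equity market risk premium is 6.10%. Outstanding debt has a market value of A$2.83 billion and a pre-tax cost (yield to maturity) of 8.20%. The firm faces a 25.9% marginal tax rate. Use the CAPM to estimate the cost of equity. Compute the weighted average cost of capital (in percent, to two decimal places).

13.89%

Cost of equity via CAPM: Re = 2.53% + 2.14 × 6.1% = 15.5840%.
Total capital V = 13.09 + 2.83 = 15.92.
Equity: weight = 13.09/15.92 = 0.8222; cost = 15.584%.
Debt: weight = 2.83/15.92 = 0.1778; after-tax cost = 8.2% × (1 − 25.9%) = 6.0762%.
WACC = 0.8222 × 15.5840% + 0.1778 × 6.0762% = 13.8939%.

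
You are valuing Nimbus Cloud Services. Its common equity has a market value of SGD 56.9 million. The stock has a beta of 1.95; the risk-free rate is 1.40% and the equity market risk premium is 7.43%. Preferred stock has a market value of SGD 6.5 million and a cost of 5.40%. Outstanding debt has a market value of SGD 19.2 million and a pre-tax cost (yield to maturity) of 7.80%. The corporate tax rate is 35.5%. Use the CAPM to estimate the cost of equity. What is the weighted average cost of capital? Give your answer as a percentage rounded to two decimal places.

Cost of equity via CAPM: Re = 1.4% + 1.95 × 7.43% = 15.8885%.
Total capital V = 56.9 + 6.5 + 19.2 = 82.6.
Equity: weight = 56.9/82.6 = 0.6889; cost = 15.8885%.
Preferred: weight = 6.5/82.6 = 0.0787; cost = 5.4%.
Debt: weight = 19.2/82.6 = 0.2324; after-tax cost = 7.8% × (1 − 35.5%) = 5.0310%.
WACC = 0.6889 × 15.8885% + 0.0787 × 5.4000% + 0.2324 × 5.0310% = 12.5394%.

12.54%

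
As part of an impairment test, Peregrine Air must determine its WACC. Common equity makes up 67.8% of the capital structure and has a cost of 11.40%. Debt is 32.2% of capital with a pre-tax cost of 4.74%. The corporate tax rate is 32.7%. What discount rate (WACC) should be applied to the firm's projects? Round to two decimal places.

After-tax cost of debt = 4.74% × (1 − 32.7%) = 3.1900%.
WACC = 0.678 × 11.4000% + 0.322 × 3.1900% = 8.7564%.

8.76%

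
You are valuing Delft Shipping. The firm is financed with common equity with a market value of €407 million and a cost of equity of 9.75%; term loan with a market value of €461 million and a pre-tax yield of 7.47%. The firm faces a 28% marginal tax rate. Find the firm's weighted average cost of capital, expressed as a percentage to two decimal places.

Total capital V = 407 + 461 = 868.
Equity: weight = 407/868 = 0.4689; cost = 9.75%.
Term loan: weight = 461/868 = 0.5311; after-tax cost = 7.47% × (1 − 28%) = 5.3784%.
WACC = 0.4689 × 9.7500% + 0.5311 × 5.3784% = 7.4282%.

7.43%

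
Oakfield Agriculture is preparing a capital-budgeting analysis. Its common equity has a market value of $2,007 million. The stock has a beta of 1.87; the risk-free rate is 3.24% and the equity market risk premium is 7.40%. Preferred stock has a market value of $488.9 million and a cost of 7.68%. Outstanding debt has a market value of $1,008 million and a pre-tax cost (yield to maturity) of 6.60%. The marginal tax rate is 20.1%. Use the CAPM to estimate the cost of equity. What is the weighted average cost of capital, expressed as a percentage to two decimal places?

Cost of equity via CAPM: Re = 3.24% + 1.87 × 7.4% = 17.0780%.
Total capital V = 2007 + 488.9 + 1008 = 3503.9.
Equity: weight = 2007/3503.9 = 0.5728; cost = 17.078%.
Preferred: weight = 488.9/3503.9 = 0.1395; cost = 7.68%.
Debt: weight = 1008/3503.9 = 0.2877; after-tax cost = 6.6% × (1 − 20.1%) = 5.2734%.
WACC = 0.5728 × 17.0780% + 0.1395 × 7.6800% + 0.2877 × 5.2734% = 12.3708%.

12.37%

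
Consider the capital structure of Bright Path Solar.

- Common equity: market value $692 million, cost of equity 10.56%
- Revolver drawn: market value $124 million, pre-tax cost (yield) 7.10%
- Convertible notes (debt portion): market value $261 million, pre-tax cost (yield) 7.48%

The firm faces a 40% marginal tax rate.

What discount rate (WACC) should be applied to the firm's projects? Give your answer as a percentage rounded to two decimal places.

Total capital V = 692 + 124 + 261 = 1077.
Equity: weight = 692/1077 = 0.6425; cost = 10.56%.
Revolver drawn: weight = 124/1077 = 0.1151; after-tax cost = 7.1% × (1 − 40%) = 4.2600%.
Convertible notes (debt portion): weight = 261/1077 = 0.2423; after-tax cost = 7.48% × (1 − 40%) = 4.4880%.
WACC = 0.6425 × 10.5600% + 0.1151 × 4.2600% + 0.2423 × 4.4880% = 8.3632%.

8.36%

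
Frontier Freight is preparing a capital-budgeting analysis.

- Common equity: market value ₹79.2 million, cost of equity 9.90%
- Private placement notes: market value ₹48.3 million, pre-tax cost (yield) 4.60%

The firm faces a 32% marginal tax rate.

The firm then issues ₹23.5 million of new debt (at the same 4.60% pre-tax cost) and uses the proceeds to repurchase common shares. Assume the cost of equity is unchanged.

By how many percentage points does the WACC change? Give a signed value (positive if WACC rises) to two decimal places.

-1.25 pp

Current WACC:
Total capital V = 79.2 + 48.3 = 127.5.
Equity: weight = 79.2/127.5 = 0.6212; cost = 9.9%.
Private placement notes: weight = 48.3/127.5 = 0.3788; after-tax cost = 4.6% × (1 − 32%) = 3.1280%.
WACC = 0.6212 × 9.9000% + 0.3788 × 3.1280% = 7.3346%.
After the change:
Total capital V = 55.7 + 71.8 = 127.5.
Equity: weight = 55.7/127.5 = 0.4369; cost = 9.9%.
Private placement notes: weight = 71.8/127.5 = 0.5631; after-tax cost = 4.6% × (1 − 32%) = 3.1280%.
WACC = 0.4369 × 9.9000% + 0.5631 × 3.1280% = 6.0864%.
Change in WACC = 6.0864% − 7.3346% = -1.2482 pp.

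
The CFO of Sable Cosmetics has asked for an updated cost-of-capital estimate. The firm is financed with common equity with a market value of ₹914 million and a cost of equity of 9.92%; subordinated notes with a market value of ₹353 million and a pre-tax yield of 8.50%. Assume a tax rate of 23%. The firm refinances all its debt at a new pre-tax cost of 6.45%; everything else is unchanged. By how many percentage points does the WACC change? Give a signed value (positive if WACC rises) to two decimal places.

Current WACC:
Total capital V = 914 + 353 = 1267.
Equity: weight = 914/1267 = 0.7214; cost = 9.92%.
Subordinated notes: weight = 353/1267 = 0.2786; after-tax cost = 8.5% × (1 − 23%) = 6.5450%.
WACC = 0.7214 × 9.9200% + 0.2786 × 6.5450% = 8.9797%.
After the change:
Total capital V = 914 + 353 = 1267.
Equity: weight = 914/1267 = 0.7214; cost = 9.92%.
Subordinated notes: weight = 353/1267 = 0.2786; after-tax cost = 6.45% × (1 − 23%) = 4.9665%.
WACC = 0.7214 × 9.9200% + 0.2786 × 4.9665% = 8.5399%.
Change in WACC = 8.5399% − 8.9797% = -0.4398 pp.

-0.44 pp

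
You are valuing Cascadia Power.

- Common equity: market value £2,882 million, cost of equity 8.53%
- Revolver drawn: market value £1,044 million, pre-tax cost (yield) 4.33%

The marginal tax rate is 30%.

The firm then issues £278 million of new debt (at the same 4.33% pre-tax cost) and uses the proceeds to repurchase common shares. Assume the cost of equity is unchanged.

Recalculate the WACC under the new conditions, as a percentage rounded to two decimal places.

After the change:
Total capital V = 2604 + 1322 = 3926.
Equity: weight = 2604/3926 = 0.6633; cost = 8.53%.
Revolver drawn: weight = 1322/3926 = 0.3367; after-tax cost = 4.33% × (1 − 30%) = 3.0310%.
WACC = 0.6633 × 8.5300% + 0.3367 × 3.0310% = 6.6783%.

6.68%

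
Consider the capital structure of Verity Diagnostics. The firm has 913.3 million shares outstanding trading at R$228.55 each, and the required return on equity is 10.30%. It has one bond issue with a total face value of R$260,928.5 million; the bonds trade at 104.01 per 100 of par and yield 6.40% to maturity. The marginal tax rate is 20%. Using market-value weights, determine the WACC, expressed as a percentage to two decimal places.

Market value of equity E = 228.55 × 913.3m = 208734.715m. Market value of debt D = 260928.5m × 104.01/100 = 271391.73285m.
Total capital V = 208734.715 + 271391.73285 = 480126.44785.
Equity: weight = 208734.715/480126.44785 = 0.4347; cost = 10.3%.
Bonds outstanding: weight = 271391.73285/480126.44785 = 0.5653; after-tax cost = 6.4% × (1 − 20%) = 5.1200%.
WACC = 0.4347 × 10.3000% + 0.5653 × 5.1200% = 7.3720%.

7.37%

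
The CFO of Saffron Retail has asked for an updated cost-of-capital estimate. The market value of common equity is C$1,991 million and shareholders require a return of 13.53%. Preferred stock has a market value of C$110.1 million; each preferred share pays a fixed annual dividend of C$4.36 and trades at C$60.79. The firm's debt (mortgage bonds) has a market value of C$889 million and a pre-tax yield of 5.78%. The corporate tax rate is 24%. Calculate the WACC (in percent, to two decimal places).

Cost of preferred: Rp = 4.36 / 60.79 = 7.1722%.
Total capital V = 1991 + 110.1 + 889 = 2990.1.
Equity: weight = 1991/2990.1 = 0.6659; cost = 13.53%.
Preferred: weight = 110.1/2990.1 = 0.0368; cost = 7.1722%.
Mortgage bonds: weight = 889/2990.1 = 0.2973; after-tax cost = 5.78% × (1 − 24%) = 4.3928%.
WACC = 0.6659 × 13.5300% + 0.0368 × 7.1722% + 0.2973 × 4.3928% = 10.5793%.

10.58%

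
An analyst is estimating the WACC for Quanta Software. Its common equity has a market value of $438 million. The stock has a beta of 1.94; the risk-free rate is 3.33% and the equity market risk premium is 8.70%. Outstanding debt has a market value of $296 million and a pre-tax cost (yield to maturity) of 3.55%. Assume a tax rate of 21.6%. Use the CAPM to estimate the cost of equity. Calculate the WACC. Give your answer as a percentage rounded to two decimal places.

Cost of equity via CAPM: Re = 3.33% + 1.94 × 8.7% = 20.2080%.
Total capital V = 438 + 296 = 734.
Equity: weight = 438/734 = 0.5967; cost = 20.208%.
Debt: weight = 296/734 = 0.4033; after-tax cost = 3.55% × (1 − 21.6%) = 2.7832%.
WACC = 0.5967 × 20.2080% + 0.4033 × 2.7832% = 13.1811%.

13.18%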